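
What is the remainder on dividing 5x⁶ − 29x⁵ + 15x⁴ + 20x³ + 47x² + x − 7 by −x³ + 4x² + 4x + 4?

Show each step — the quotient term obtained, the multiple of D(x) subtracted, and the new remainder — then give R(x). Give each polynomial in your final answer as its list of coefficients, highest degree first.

R = [7, -3, -7]

Step 1: lead(5x⁶ − 29x⁵ + 15x⁴ + 20x³ + 47x² + x − 7) ÷ lead(D) = 5x⁶ ÷ −x³ = −5x³. Subtract (−5x³)·D = 5x⁶ − 20x⁵ − 20x⁴ − 20x³. Remainder: −9x⁵ + 35x⁴ + 40x³ + 47x² + x − 7.
Step 2: lead(−9x⁵ + 35x⁴ + 40x³ + 47x² + x − 7) ÷ lead(D) = −9x⁵ ÷ −x³ = 9x². Subtract (9x²)·D = −9x⁵ + 36x⁴ + 36x³ + 36x². Remainder: −x⁴ + 4x³ + 11x² + x − 7.
Step 3: lead(−x⁴ + 4x³ + 11x² + x − 7) ÷ lead(D) = −x⁴ ÷ −x³ = x. Subtract (x)·D = −x⁴ + 4x³ + 4x² + 4x. Remainder: 7x² − 3x − 7.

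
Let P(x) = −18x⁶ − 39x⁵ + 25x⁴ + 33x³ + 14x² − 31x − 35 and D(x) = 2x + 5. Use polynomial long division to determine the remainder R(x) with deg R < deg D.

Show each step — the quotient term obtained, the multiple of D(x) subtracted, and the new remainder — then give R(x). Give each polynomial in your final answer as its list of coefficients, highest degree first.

Step 1: lead(−18x⁶ − 39x⁵ + 25x⁴ + 33x³ + 14x² − 31x − 35) ÷ lead(D) = −18x⁶ ÷ 2x = −9x⁵. Subtract (−9x⁵)·D = −18x⁶ − 45x⁵. Remainder: 6x⁵ + 25x⁴ + 33x³ + 14x² − 31x − 35.
Step 2: lead(6x⁵ + 25x⁴ + 33x³ + 14x² − 31x − 35) ÷ lead(D) = 6x⁵ ÷ 2x = 3x⁴. Subtract (3x⁴)·D = 6x⁵ + 15x⁴. Remainder: 10x⁴ + 33x³ + 14x² − 31x − 35.
Step 3: lead(10x⁴ + 33x³ + 14x² − 31x − 35) ÷ lead(D) = 10x⁴ ÷ 2x = 5x³. Subtract (5x³)·D = 10x⁴ + 25x³. Remainder: 8x³ + 14x² − 31x − 35.
Step 4: lead(8x³ + 14x² − 31x − 35) ÷ lead(D) = 8x³ ÷ 2x = 4x². Subtract (4x²)·D = 8x³ + 20x². Remainder: −6x² − 31x − 35.
Step 5: lead(−6x² − 31x − 35) ÷ lead(D) = −6x² ÷ 2x = −3x. Subtract (−3x)·D = −6x² − 15x. Remainder: −16x − 35.
Step 6: lead(−16x − 35) ÷ lead(D) = −16x ÷ 2x = −8. Subtract (−8)·D = −16x − 40. Remainder: 5.

R = [5]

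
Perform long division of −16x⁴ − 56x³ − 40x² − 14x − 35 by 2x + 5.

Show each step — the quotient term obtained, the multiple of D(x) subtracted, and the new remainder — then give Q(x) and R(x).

Step 1: lead(−16x⁴ − 56x³ − 40x² − 14x − 35) ÷ lead(D) = −16x⁴ ÷ 2x = −8x³. Subtract (−8x³)·D = −16x⁴ − 40x³. Remainder: −16x³ − 40x² − 14x − 35.
Step 2: lead(−16x³ − 40x² − 14x − 35) ÷ lead(D) = −16x³ ÷ 2x = −8x². Subtract (−8x²)·D = −16x³ − 40x². Remainder: −14x − 35.
Step 3: lead(−14x − 35) ÷ lead(D) = −14x ÷ 2x = −7. Subtract (−7)·D = −14x − 35. Remainder: 0.

Q(x) = −8x³ − 8x² − 7; R(x) = 0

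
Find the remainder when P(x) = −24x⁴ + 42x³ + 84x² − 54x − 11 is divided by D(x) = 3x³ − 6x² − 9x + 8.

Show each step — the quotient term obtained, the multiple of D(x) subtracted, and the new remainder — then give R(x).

Step 1: lead(−24x⁴ + 42x³ + 84x² − 54x − 11) ÷ lead(D) = −24x⁴ ÷ 3x³ = −8x. Subtract (−8x)·D = −24x⁴ + 48x³ + 72x² − 64x. Remainder: −6x³ + 12x² + 10x − 11.
Step 2: lead(−6x³ + 12x² + 10x − 11) ÷ lead(D) = −6x³ ÷ 3x³ = −2. Subtract (−2)·D = −6x³ + 12x² + 18x − 16. Remainder: −8x + 5.

R(x) = −8x + 5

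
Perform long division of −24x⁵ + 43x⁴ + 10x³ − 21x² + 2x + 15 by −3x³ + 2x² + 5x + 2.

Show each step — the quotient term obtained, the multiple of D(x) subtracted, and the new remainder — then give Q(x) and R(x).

Q(x) = 8x² − 9x + 4; R(x) = 7

Step 1: lead(−24x⁵ + 43x⁴ + 10x³ − 21x² + 2x + 15) ÷ lead(D) = −24x⁵ ÷ −3x³ = 8x². Subtract (8x²)·D = −24x⁵ + 16x⁴ + 40x³ + 16x². Remainder: 27x⁴ − 30x³ − 37x² + 2x + 15.
Step 2: lead(27x⁴ − 30x³ − 37x² + 2x + 15) ÷ lead(D) = 27x⁴ ÷ −3x³ = −9x. Subtract (−9x)·D = 27x⁴ − 18x³ − 45x² − 18x. Remainder: −12x³ + 8x² + 20x + 15.
Step 3: lead(−12x³ + 8x² + 20x + 15) ÷ lead(D) = −12x³ ÷ −3x³ = 4. Subtract (4)·D = −12x³ + 8x² + 20x + 8. Remainder: 7.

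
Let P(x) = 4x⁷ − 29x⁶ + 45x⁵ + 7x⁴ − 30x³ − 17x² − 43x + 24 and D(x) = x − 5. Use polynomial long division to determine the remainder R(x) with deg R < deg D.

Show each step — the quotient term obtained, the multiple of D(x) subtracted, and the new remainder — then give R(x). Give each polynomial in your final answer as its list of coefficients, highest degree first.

R = [9]

Step 1: lead(4x⁷ − 29x⁶ + 45x⁵ + 7x⁴ − 30x³ − 17x² − 43x + 24) ÷ lead(D) = 4x⁷ ÷ x = 4x⁶. Subtract (4x⁶)·D = 4x⁷ − 20x⁶. Remainder: −9x⁶ + 45x⁵ + 7x⁴ − 30x³ − 17x² − 43x + 24.
Step 2: lead(−9x⁶ + 45x⁵ + 7x⁴ − 30x³ − 17x² − 43x + 24) ÷ lead(D) = −9x⁶ ÷ x = −9x⁵. Subtract (−9x⁵)·D = −9x⁶ + 45x⁵. Remainder: 7x⁴ − 30x³ − 17x² − 43x + 24.
Step 3: lead(7x⁴ − 30x³ − 17x² − 43x + 24) ÷ lead(D) = 7x⁴ ÷ x = 7x³. Subtract (7x³)·D = 7x⁴ − 35x³. Remainder: 5x³ − 17x² − 43x + 24.
Step 4: lead(5x³ − 17x² − 43x + 24) ÷ lead(D) = 5x³ ÷ x = 5x². Subtract (5x²)·D = 5x³ − 25x². Remainder: 8x² − 43x + 24.
Step 5: lead(8x² − 43x + 24) ÷ lead(D) = 8x² ÷ x = 8x. Subtract (8x)·D = 8x² − 40x. Remainder: −3x + 24.
Step 6: lead(−3x + 24) ÷ lead(D) = −3x ÷ x = −3. Subtract (−3)·D = −3x + 15. Remainder: 9.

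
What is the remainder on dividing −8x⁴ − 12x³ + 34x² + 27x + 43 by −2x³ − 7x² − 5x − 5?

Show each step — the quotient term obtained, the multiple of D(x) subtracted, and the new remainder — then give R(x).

R(x) = −2x² + 7x + 3

Step 1: lead(−8x⁴ − 12x³ + 34x² + 27x + 43) ÷ lead(D) = −8x⁴ ÷ −2x³ = 4x. Subtract (4x)·D = −8x⁴ − 28x³ − 20x² − 20x. Remainder: 16x³ + 54x² + 47x + 43.
Step 2: lead(16x³ + 54x² + 47x + 43) ÷ lead(D) = 16x³ ÷ −2x³ = −8. Subtract (−8)·D = 16x³ + 56x² + 40x + 40. Remainder: −2x² + 7x + 3.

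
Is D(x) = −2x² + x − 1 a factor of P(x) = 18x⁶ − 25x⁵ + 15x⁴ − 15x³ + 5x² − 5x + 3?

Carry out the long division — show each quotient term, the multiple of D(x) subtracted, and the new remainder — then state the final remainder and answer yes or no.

R(x) = 2, so D(x) is not a factor of P(x). no

Step 1: lead(18x⁶ − 25x⁵ + 15x⁴ − 15x³ + 5x² − 5x + 3) ÷ lead(D) = 18x⁶ ÷ −2x² = −9x⁴. Subtract (−9x⁴)·D = 18x⁶ − 9x⁵ + 9x⁴. Remainder: −16x⁵ + 6x⁴ − 15x³ + 5x² − 5x + 3.
Step 2: lead(−16x⁵ + 6x⁴ − 15x³ + 5x² − 5x + 3) ÷ lead(D) = −16x⁵ ÷ −2x² = 8x³. Subtract (8x³)·D = −16x⁵ + 8x⁴ − 8x³. Remainder: −2x⁴ − 7x³ + 5x² − 5x + 3.
Step 3: lead(−2x⁴ − 7x³ + 5x² − 5x + 3) ÷ lead(D) = −2x⁴ ÷ −2x² = x². Subtract (x²)·D = −2x⁴ + x³ − x². Remainder: −8x³ + 6x² − 5x + 3.
Step 4: lead(−8x³ + 6x² − 5x + 3) ÷ lead(D) = −8x³ ÷ −2x² = 4x. Subtract (4x)·D = −8x³ + 4x² − 4x. Remainder: 2x² − x + 3.
Step 5: lead(2x² − x + 3) ÷ lead(D) = 2x² ÷ −2x² = −1. Subtract (−1)·D = 2x² − x + 1. Remainder: 2.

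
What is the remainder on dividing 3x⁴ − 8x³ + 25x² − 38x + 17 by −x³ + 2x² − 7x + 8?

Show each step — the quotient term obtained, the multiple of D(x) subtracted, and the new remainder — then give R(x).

Step 1: lead(3x⁴ − 8x³ + 25x² − 38x + 17) ÷ lead(D) = 3x⁴ ÷ −x³ = −3x. Subtract (−3x)·D = 3x⁴ − 6x³ + 21x² − 24x. Remainder: −2x³ + 4x² − 14x + 17.
Step 2: lead(−2x³ + 4x² − 14x + 17) ÷ lead(D) = −2x³ ÷ −x³ = 2. Subtract (2)·D = −2x³ + 4x² − 14x + 16. Remainder: 1.

R(x) = 1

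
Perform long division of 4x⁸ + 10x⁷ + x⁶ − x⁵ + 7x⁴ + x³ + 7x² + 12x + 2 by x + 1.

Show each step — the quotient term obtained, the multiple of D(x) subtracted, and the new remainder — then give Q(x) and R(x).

Step 1: lead(4x⁸ + 10x⁷ + x⁶ − x⁵ + 7x⁴ + x³ + 7x² + 12x + 2) ÷ lead(D) = 4x⁸ ÷ x = 4x⁷. Subtract (4x⁷)·D = 4x⁸ + 4x⁷. Remainder: 6x⁷ + x⁶ − x⁵ + 7x⁴ + x³ + 7x² + 12x + 2.
Step 2: lead(6x⁷ + x⁶ − x⁵ + 7x⁴ + x³ + 7x² + 12x + 2) ÷ lead(D) = 6x⁷ ÷ x = 6x⁶. Subtract (6x⁶)·D = 6x⁷ + 6x⁶. Remainder: −5x⁶ − x⁵ + 7x⁴ + x³ + 7x² + 12x + 2.
Step 3: lead(−5x⁶ − x⁵ + 7x⁴ + x³ + 7x² + 12x + 2) ÷ lead(D) = −5x⁶ ÷ x = −5x⁵. Subtract (−5x⁵)·D = −5x⁶ − 5x⁵. Remainder: 4x⁵ + 7x⁴ + x³ + 7x² + 12x + 2.
Step 4: lead(4x⁵ + 7x⁴ + x³ + 7x² + 12x + 2) ÷ lead(D) = 4x⁵ ÷ x = 4x⁴. Subtract (4x⁴)·D = 4x⁵ + 4x⁴. Remainder: 3x⁴ + x³ + 7x² + 12x + 2.
Step 5: lead(3x⁴ + x³ + 7x² + 12x + 2) ÷ lead(D) = 3x⁴ ÷ x = 3x³. Subtract (3x³)·D = 3x⁴ + 3x³. Remainder: −2x³ + 7x² + 12x + 2.
Step 6: lead(−2x³ + 7x² + 12x + 2) ÷ lead(D) = −2x³ ÷ x = −2x². Subtract (−2x²)·D = −2x³ − 2x². Remainder: 9x² + 12x + 2.
Step 7: lead(9x² + 12x + 2) ÷ lead(D) = 9x² ÷ x = 9x. Subtract (9x)·D = 9x² + 9x. Remainder: 3x + 2.
Step 8: lead(3x + 2) ÷ lead(D) = 3x ÷ x = 3. Subtract (3)·D = 3x + 3. Remainder: −1.

Q(x) = 4x⁷ + 6x⁶ − 5x⁵ + 4x⁴ + 3x³ − 2x² + 9x + 3; R(x) = −1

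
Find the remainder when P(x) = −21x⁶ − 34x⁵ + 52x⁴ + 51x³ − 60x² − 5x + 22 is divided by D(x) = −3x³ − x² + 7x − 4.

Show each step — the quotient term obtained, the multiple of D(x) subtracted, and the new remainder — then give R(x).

R(x) = 7x + 6

Step 1: lead(−21x⁶ − 34x⁵ + 52x⁴ + 51x³ − 60x² − 5x + 22) ÷ lead(D) = −21x⁶ ÷ −3x³ = 7x³. Subtract (7x³)·D = −21x⁶ − 7x⁵ + 49x⁴ − 28x³. Remainder: −27x⁵ + 3x⁴ + 79x³ − 60x² − 5x + 22.
Step 2: lead(−27x⁵ + 3x⁴ + 79x³ − 60x² − 5x + 22) ÷ lead(D) = −27x⁵ ÷ −3x³ = 9x². Subtract (9x²)·D = −27x⁵ − 9x⁴ + 63x³ − 36x². Remainder: 12x⁴ + 16x³ − 24x² − 5x + 22.
Step 3: lead(12x⁴ + 16x³ − 24x² − 5x + 22) ÷ lead(D) = 12x⁴ ÷ −3x³ = −4x. Subtract (−4x)·D = 12x⁴ + 4x³ − 28x² + 16x. Remainder: 12x³ + 4x² − 21x + 22.
Step 4: lead(12x³ + 4x² − 21x + 22) ÷ lead(D) = 12x³ ÷ −3x³ = −4. Subtract (−4)·D = 12x³ + 4x² − 28x + 16. Remainder: 7x + 6.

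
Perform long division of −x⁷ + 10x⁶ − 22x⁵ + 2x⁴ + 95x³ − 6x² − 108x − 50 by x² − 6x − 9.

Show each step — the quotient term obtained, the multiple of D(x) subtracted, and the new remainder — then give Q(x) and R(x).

Step 1: lead(−x⁷ + 10x⁶ − 22x⁵ + 2x⁴ + 95x³ − 6x² − 108x − 50) ÷ lead(D) = −x⁷ ÷ x² = −x⁵. Subtract (−x⁵)·D = −x⁷ + 6x⁶ + 9x⁵. Remainder: 4x⁶ − 31x⁵ + 2x⁴ + 95x³ − 6x² − 108x − 50.
Step 2: lead(4x⁶ − 31x⁵ + 2x⁴ + 95x³ − 6x² − 108x − 50) ÷ lead(D) = 4x⁶ ÷ x² = 4x⁴. Subtract (4x⁴)·D = 4x⁶ − 24x⁵ − 36x⁴. Remainder: −7x⁵ + 38x⁴ + 95x³ − 6x² − 108x − 50.
Step 3: lead(−7x⁵ + 38x⁴ + 95x³ − 6x² − 108x − 50) ÷ lead(D) = −7x⁵ ÷ x² = −7x³. Subtract (−7x³)·D = −7x⁵ + 42x⁴ + 63x³. Remainder: −4x⁴ + 32x³ − 6x² − 108x − 50.
Step 4: lead(−4x⁴ + 32x³ − 6x² − 108x − 50) ÷ lead(D) = −4x⁴ ÷ x² = −4x². Subtract (−4x²)·D = −4x⁴ + 24x³ + 36x². Remainder: 8x³ − 42x² − 108x − 50.
Step 5: lead(8x³ − 42x² − 108x − 50) ÷ lead(D) = 8x³ ÷ x² = 8x. Subtract (8x)·D = 8x³ − 48x² − 72x. Remainder: 6x² − 36x − 50.
Step 6: lead(6x² − 36x − 50) ÷ lead(D) = 6x² ÷ x² = 6. Subtract (6)·D = 6x² − 36x − 54. Remainder: 4.

Q(x) = −x⁵ + 4x⁴ − 7x³ − 4x² + 8x + 6; R(x) = 4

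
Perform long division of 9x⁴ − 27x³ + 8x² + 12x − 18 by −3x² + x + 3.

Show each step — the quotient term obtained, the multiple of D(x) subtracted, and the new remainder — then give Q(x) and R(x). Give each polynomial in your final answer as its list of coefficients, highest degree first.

Step 1: lead(9x⁴ − 27x³ + 8x² + 12x − 18) ÷ lead(D) = 9x⁴ ÷ −3x² = −3x². Subtract (−3x²)·D = 9x⁴ − 3x³ − 9x². Remainder: −24x³ + 17x² + 12x − 18.
Step 2: lead(−24x³ + 17x² + 12x − 18) ÷ lead(D) = −24x³ ÷ −3x² = 8x. Subtract (8x)·D = −24x³ + 8x² + 24x. Remainder: 9x² − 12x − 18.
Step 3: lead(9x² − 12x − 18) ÷ lead(D) = 9x² ÷ −3x² = −3. Subtract (−3)·D = 9x² − 3x − 9. Remainder: −9x − 9.

Q = [-3, 8, -3]; R = [-9, -9]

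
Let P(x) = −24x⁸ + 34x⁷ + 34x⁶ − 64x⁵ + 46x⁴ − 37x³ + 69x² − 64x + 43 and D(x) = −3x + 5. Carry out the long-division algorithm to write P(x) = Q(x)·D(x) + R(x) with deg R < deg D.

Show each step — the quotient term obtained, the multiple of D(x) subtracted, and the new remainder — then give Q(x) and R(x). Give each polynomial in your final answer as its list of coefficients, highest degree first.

Step 1: lead(−24x⁸ + 34x⁷ + 34x⁶ − 64x⁵ + 46x⁴ − 37x³ + 69x² − 64x + 43) ÷ lead(D) = −24x⁸ ÷ −3x = 8x⁷. Subtract (8x⁷)·D = −24x⁸ + 40x⁷. Remainder: −6x⁷ + 34x⁶ − 64x⁵ + 46x⁴ − 37x³ + 69x² − 64x + 43.
Step 2: lead(−6x⁷ + 34x⁶ − 64x⁵ + 46x⁴ − 37x³ + 69x² − 64x + 43) ÷ lead(D) = −6x⁷ ÷ −3x = 2x⁶. Subtract (2x⁶)·D = −6x⁷ + 10x⁶. Remainder: 24x⁶ − 64x⁵ + 46x⁴ − 37x³ + 69x² − 64x + 43.
Step 3: lead(24x⁶ − 64x⁵ + 46x⁴ − 37x³ + 69x² − 64x + 43) ÷ lead(D) = 24x⁶ ÷ −3x = −8x⁵. Subtract (−8x⁵)·D = 24x⁶ − 40x⁵. Remainder: −24x⁵ + 46x⁴ − 37x³ + 69x² − 64x + 43.
Step 4: lead(−24x⁵ + 46x⁴ − 37x³ + 69x² − 64x + 43) ÷ lead(D) = −24x⁵ ÷ −3x = 8x⁴. Subtract (8x⁴)·D = −24x⁵ + 40x⁴. Remainder: 6x⁴ − 37x³ + 69x² − 64x + 43.
Step 5: lead(6x⁴ − 37x³ + 69x² − 64x + 43) ÷ lead(D) = 6x⁴ ÷ −3x = −2x³. Subtract (−2x³)·D = 6x⁴ − 10x³. Remainder: −27x³ + 69x² − 64x + 43.
Step 6: lead(−27x³ + 69x² − 64x + 43) ÷ lead(D) = −27x³ ÷ −3x = 9x². Subtract (9x²)·D = −27x³ + 45x². Remainder: 24x² − 64x + 43.
Step 7: lead(24x² − 64x + 43) ÷ lead(D) = 24x² ÷ −3x = −8x. Subtract (−8x)·D = 24x² − 40x. Remainder: −24x + 43.
Step 8: lead(−24x + 43) ÷ lead(D) = −24x ÷ −3x = 8. Subtract (8)·D = −24x + 40. Remainder: 3.

Q = [8, 2, -8, 8, -2, 9, -8, 8]; R = [3]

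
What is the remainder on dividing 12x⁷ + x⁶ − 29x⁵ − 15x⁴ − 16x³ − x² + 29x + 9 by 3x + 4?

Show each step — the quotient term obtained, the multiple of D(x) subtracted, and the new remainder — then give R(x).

Step 1: lead(12x⁷ + x⁶ − 29x⁵ − 15x⁴ − 16x³ − x² + 29x + 9) ÷ lead(D) = 12x⁷ ÷ 3x = 4x⁶. Subtract (4x⁶)·D = 12x⁷ + 16x⁶. Remainder: −15x⁶ − 29x⁵ − 15x⁴ − 16x³ − x² + 29x + 9.
Step 2: lead(−15x⁶ − 29x⁵ − 15x⁴ − 16x³ − x² + 29x + 9) ÷ lead(D) = −15x⁶ ÷ 3x = −5x⁵. Subtract (−5x⁵)·D = −15x⁶ − 20x⁵. Remainder: −9x⁵ − 15x⁴ − 16x³ − x² + 29x + 9.
Step 3: lead(−9x⁵ − 15x⁴ − 16x³ − x² + 29x + 9) ÷ lead(D) = −9x⁵ ÷ 3x = −3x⁴. Subtract (−3x⁴)·D = −9x⁵ − 12x⁴. Remainder: −3x⁴ − 16x³ − x² + 29x + 9.
Step 4: lead(−3x⁴ − 16x³ − x² + 29x + 9) ÷ lead(D) = −3x⁴ ÷ 3x = −x³. Subtract (−x³)·D = −3x⁴ − 4x³. Remainder: −12x³ − x² + 29x + 9.
Step 5: lead(−12x³ − x² + 29x + 9) ÷ lead(D) = −12x³ ÷ 3x = −4x². Subtract (−4x²)·D = −12x³ − 16x². Remainder: 15x² + 29x + 9.
Step 6: lead(15x² + 29x + 9) ÷ lead(D) = 15x² ÷ 3x = 5x. Subtract (5x)·D = 15x² + 20x. Remainder: 9x + 9.
Step 7: lead(9x + 9) ÷ lead(D) = 9x ÷ 3x = 3. Subtract (3)·D = 9x + 12. Remainder: −3.

R(x) = −3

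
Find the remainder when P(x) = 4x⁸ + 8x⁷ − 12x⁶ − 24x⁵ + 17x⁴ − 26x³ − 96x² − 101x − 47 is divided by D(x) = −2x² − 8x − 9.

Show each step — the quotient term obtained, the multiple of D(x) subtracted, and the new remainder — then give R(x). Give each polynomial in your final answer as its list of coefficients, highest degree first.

R = [1, 7]

Step 1: lead(4x⁸ + 8x⁷ − 12x⁶ − 24x⁵ + 17x⁴ − 26x³ − 96x² − 101x − 47) ÷ lead(D) = 4x⁸ ÷ −2x² = −2x⁶. Subtract (−2x⁶)·D = 4x⁸ + 16x⁷ + 18x⁶. Remainder: −8x⁷ − 30x⁶ − 24x⁵ + 17x⁴ − 26x³ − 96x² − 101x − 47.
Step 2: lead(−8x⁷ − 30x⁶ − 24x⁵ + 17x⁴ − 26x³ − 96x² − 101x − 47) ÷ lead(D) = −8x⁷ ÷ −2x² = 4x⁵. Subtract (4x⁵)·D = −8x⁷ − 32x⁶ − 36x⁵. Remainder: 2x⁶ + 12x⁵ + 17x⁴ − 26x³ − 96x² − 101x − 47.
Step 3: lead(2x⁶ + 12x⁵ + 17x⁴ − 26x³ − 96x² − 101x − 47) ÷ lead(D) = 2x⁶ ÷ −2x² = −x⁴. Subtract (−x⁴)·D = 2x⁶ + 8x⁵ + 9x⁴. Remainder: 4x⁵ + 8x⁴ − 26x³ − 96x² − 101x − 47.
Step 4: lead(4x⁵ + 8x⁴ − 26x³ − 96x² − 101x − 47) ÷ lead(D) = 4x⁵ ÷ −2x² = −2x³. Subtract (−2x³)·D = 4x⁵ + 16x⁴ + 18x³. Remainder: −8x⁴ − 44x³ − 96x² − 101x − 47.
Step 5: lead(−8x⁴ − 44x³ − 96x² − 101x − 47) ÷ lead(D) = −8x⁴ ÷ −2x² = 4x². Subtract (4x²)·D = −8x⁴ − 32x³ − 36x². Remainder: −12x³ − 60x² − 101x − 47.
Step 6: lead(−12x³ − 60x² − 101x − 47) ÷ lead(D) = −12x³ ÷ −2x² = 6x. Subtract (6x)·D = −12x³ − 48x² − 54x. Remainder: −12x² − 47x − 47.
Step 7: lead(−12x² − 47x − 47) ÷ lead(D) = −12x² ÷ −2x² = 6. Subtract (6)·D = −12x² − 48x − 54. Remainder: x + 7.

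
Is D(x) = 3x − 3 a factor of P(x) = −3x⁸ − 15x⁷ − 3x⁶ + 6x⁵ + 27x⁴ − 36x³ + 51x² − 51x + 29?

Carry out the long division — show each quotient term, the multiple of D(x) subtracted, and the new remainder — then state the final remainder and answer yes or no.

R(x) = 5, so D(x) is not a factor of P(x). no

Step 1: lead(−3x⁸ − 15x⁷ − 3x⁶ + 6x⁵ + 27x⁴ − 36x³ + 51x² − 51x + 29) ÷ lead(D) = −3x⁸ ÷ 3x = −x⁷. Subtract (−x⁷)·D = −3x⁸ + 3x⁷. Remainder: −18x⁷ − 3x⁶ + 6x⁵ + 27x⁴ − 36x³ + 51x² − 51x + 29.
Step 2: lead(−18x⁷ − 3x⁶ + 6x⁵ + 27x⁴ − 36x³ + 51x² − 51x + 29) ÷ lead(D) = −18x⁷ ÷ 3x = −6x⁶. Subtract (−6x⁶)·D = −18x⁷ + 18x⁶. Remainder: −21x⁶ + 6x⁵ + 27x⁴ − 36x³ + 51x² − 51x + 29.
Step 3: lead(−21x⁶ + 6x⁵ + 27x⁴ − 36x³ + 51x² − 51x + 29) ÷ lead(D) = −21x⁶ ÷ 3x = −7x⁵. Subtract (−7x⁵)·D = −21x⁶ + 21x⁵. Remainder: −15x⁵ + 27x⁴ − 36x³ + 51x² − 51x + 29.
Step 4: lead(−15x⁵ + 27x⁴ − 36x³ + 51x² − 51x + 29) ÷ lead(D) = −15x⁵ ÷ 3x = −5x⁴. Subtract (−5x⁴)·D = −15x⁵ + 15x⁴. Remainder: 12x⁴ − 36x³ + 51x² − 51x + 29.
Step 5: lead(12x⁴ − 36x³ + 51x² − 51x + 29) ÷ lead(D) = 12x⁴ ÷ 3x = 4x³. Subtract (4x³)·D = 12x⁴ − 12x³. Remainder: −24x³ + 51x² − 51x + 29.
Step 6: lead(−24x³ + 51x² − 51x + 29) ÷ lead(D) = −24x³ ÷ 3x = −8x². Subtract (−8x²)·D = −24x³ + 24x². Remainder: 27x² − 51x + 29.
Step 7: lead(27x² − 51x + 29) ÷ lead(D) = 27x² ÷ 3x = 9x. Subtract (9x)·D = 27x² − 27x. Remainder: −24x + 29.
Step 8: lead(−24x + 29) ÷ lead(D) = −24x ÷ 3x = −8. Subtract (−8)·D = −24x + 24. Remainder: 5.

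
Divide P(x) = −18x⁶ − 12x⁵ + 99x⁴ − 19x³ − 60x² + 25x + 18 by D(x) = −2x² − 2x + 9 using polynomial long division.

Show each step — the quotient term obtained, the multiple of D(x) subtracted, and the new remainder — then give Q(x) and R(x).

Q(x) = 9x⁴ − 3x³ − 6x² + 2x + 1; R(x) = 9x + 9

Step 1: lead(−18x⁶ − 12x⁵ + 99x⁴ − 19x³ − 60x² + 25x + 18) ÷ lead(D) = −18x⁶ ÷ −2x² = 9x⁴. Subtract (9x⁴)·D = −18x⁶ − 18x⁵ + 81x⁴. Remainder: 6x⁵ + 18x⁴ − 19x³ − 60x² + 25x + 18.
Step 2: lead(6x⁵ + 18x⁴ − 19x³ − 60x² + 25x + 18) ÷ lead(D) = 6x⁵ ÷ −2x² = −3x³. Subtract (−3x³)·D = 6x⁵ + 6x⁴ − 27x³. Remainder: 12x⁴ + 8x³ − 60x² + 25x + 18.
Step 3: lead(12x⁴ + 8x³ − 60x² + 25x + 18) ÷ lead(D) = 12x⁴ ÷ −2x² = −6x². Subtract (−6x²)·D = 12x⁴ + 12x³ − 54x². Remainder: −4x³ − 6x² + 25x + 18.
Step 4: lead(−4x³ − 6x² + 25x + 18) ÷ lead(D) = −4x³ ÷ −2x² = 2x. Subtract (2x)·D = −4x³ − 4x² + 18x. Remainder: −2x² + 7x + 18.
Step 5: lead(−2x² + 7x + 18) ÷ lead(D) = −2x² ÷ −2x² = 1. Subtract (1)·D = −2x² − 2x + 9. Remainder: 9x + 9.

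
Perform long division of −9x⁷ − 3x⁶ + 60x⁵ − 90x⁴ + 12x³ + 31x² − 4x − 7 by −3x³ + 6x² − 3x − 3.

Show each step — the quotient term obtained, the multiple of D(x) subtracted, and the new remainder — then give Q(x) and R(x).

Step 1: lead(−9x⁷ − 3x⁶ + 60x⁵ − 90x⁴ + 12x³ + 31x² − 4x − 7) ÷ lead(D) = −9x⁷ ÷ −3x³ = 3x⁴. Subtract (3x⁴)·D = −9x⁷ + 18x⁶ − 9x⁵ − 9x⁴. Remainder: −21x⁶ + 69x⁵ − 81x⁴ + 12x³ + 31x² − 4x − 7.
Step 2: lead(−21x⁶ + 69x⁵ − 81x⁴ + 12x³ + 31x² − 4x − 7) ÷ lead(D) = −21x⁶ ÷ −3x³ = 7x³. Subtract (7x³)·D = −21x⁶ + 42x⁵ − 21x⁴ − 21x³. Remainder: 27x⁵ − 60x⁴ + 33x³ + 31x² − 4x − 7.
Step 3: lead(27x⁵ − 60x⁴ + 33x³ + 31x² − 4x − 7) ÷ lead(D) = 27x⁵ ÷ −3x³ = −9x². Subtract (−9x²)·D = 27x⁵ − 54x⁴ + 27x³ + 27x². Remainder: −6x⁴ + 6x³ + 4x² − 4x − 7.
Step 4: lead(−6x⁴ + 6x³ + 4x² − 4x − 7) ÷ lead(D) = −6x⁴ ÷ −3x³ = 2x. Subtract (2x)·D = −6x⁴ + 12x³ − 6x² − 6x. Remainder: −6x³ + 10x² + 2x − 7.
Step 5: lead(−6x³ + 10x² + 2x − 7) ÷ lead(D) = −6x³ ÷ −3x³ = 2. Subtract (2)·D = −6x³ + 12x² − 6x − 6. Remainder: −2x² + 8x − 1.

Q(x) = 3x⁴ + 7x³ − 9x² + 2x + 2; R(x) = −2x² + 8x − 1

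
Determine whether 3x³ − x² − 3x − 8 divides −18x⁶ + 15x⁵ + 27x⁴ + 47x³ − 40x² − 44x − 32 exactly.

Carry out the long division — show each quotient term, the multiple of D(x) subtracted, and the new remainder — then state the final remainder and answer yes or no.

R(x) = 0, so D(x) is a factor of P(x). yes

Step 1: lead(−18x⁶ + 15x⁵ + 27x⁴ + 47x³ − 40x² − 44x − 32) ÷ lead(D) = −18x⁶ ÷ 3x³ = −6x³. Subtract (−6x³)·D = −18x⁶ + 6x⁵ + 18x⁴ + 48x³. Remainder: 9x⁵ + 9x⁴ − x³ − 40x² − 44x − 32.
Step 2: lead(9x⁵ + 9x⁴ − x³ − 40x² − 44x − 32) ÷ lead(D) = 9x⁵ ÷ 3x³ = 3x². Subtract (3x²)·D = 9x⁵ − 3x⁴ − 9x³ − 24x². Remainder: 12x⁴ + 8x³ − 16x² − 44x − 32.
Step 3: lead(12x⁴ + 8x³ − 16x² − 44x − 32) ÷ lead(D) = 12x⁴ ÷ 3x³ = 4x. Subtract (4x)·D = 12x⁴ − 4x³ − 12x² − 32x. Remainder: 12x³ − 4x² − 12x − 32.
Step 4: lead(12x³ − 4x² − 12x − 32) ÷ lead(D) = 12x³ ÷ 3x³ = 4. Subtract (4)·D = 12x³ − 4x² − 12x − 32. Remainder: 0.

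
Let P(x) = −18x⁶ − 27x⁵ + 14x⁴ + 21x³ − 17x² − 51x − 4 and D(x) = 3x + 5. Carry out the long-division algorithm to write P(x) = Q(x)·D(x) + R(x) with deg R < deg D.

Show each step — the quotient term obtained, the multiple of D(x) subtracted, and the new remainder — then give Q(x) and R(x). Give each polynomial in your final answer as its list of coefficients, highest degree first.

Step 1: lead(−18x⁶ − 27x⁵ + 14x⁴ + 21x³ − 17x² − 51x − 4) ÷ lead(D) = −18x⁶ ÷ 3x = −6x⁵. Subtract (−6x⁵)·D = −18x⁶ − 30x⁵. Remainder: 3x⁵ + 14x⁴ + 21x³ − 17x² − 51x − 4.
Step 2: lead(3x⁵ + 14x⁴ + 21x³ − 17x² − 51x − 4) ÷ lead(D) = 3x⁵ ÷ 3x = x⁴. Subtract (x⁴)·D = 3x⁵ + 5x⁴. Remainder: 9x⁴ + 21x³ − 17x² − 51x − 4.
Step 3: lead(9x⁴ + 21x³ − 17x² − 51x − 4) ÷ lead(D) = 9x⁴ ÷ 3x = 3x³. Subtract (3x³)·D = 9x⁴ + 15x³. Remainder: 6x³ − 17x² − 51x − 4.
Step 4: lead(6x³ − 17x² − 51x − 4) ÷ lead(D) = 6x³ ÷ 3x = 2x². Subtract (2x²)·D = 6x³ + 10x². Remainder: −27x² − 51x − 4.
Step 5: lead(−27x² − 51x − 4) ÷ lead(D) = −27x² ÷ 3x = −9x. Subtract (−9x)·D = −27x² − 45x. Remainder: −6x − 4.
Step 6: lead(−6x − 4) ÷ lead(D) = −6x ÷ 3x = −2. Subtract (−2)·D = −6x − 10. Remainder: 6.

Q = [-6, 1, 3, 2, -9, -2]; R = [6]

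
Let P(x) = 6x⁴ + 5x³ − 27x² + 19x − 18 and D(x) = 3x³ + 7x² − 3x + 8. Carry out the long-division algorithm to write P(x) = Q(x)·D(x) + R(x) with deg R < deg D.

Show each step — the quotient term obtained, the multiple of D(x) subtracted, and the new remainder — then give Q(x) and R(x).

Step 1: lead(6x⁴ + 5x³ − 27x² + 19x − 18) ÷ lead(D) = 6x⁴ ÷ 3x³ = 2x. Subtract (2x)·D = 6x⁴ + 14x³ − 6x² + 16x. Remainder: −9x³ − 21x² + 3x − 18.
Step 2: lead(−9x³ − 21x² + 3x − 18) ÷ lead(D) = −9x³ ÷ 3x³ = −3. Subtract (−3)·D = −9x³ − 21x² + 9x − 24. Remainder: −6x + 6.

Q(x) = 2x − 3; R(x) = −6x + 6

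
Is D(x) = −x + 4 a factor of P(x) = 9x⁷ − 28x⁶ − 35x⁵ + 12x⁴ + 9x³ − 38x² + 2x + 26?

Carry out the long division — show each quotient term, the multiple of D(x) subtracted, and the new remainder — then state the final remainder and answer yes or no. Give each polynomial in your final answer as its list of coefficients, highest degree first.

R = [2], so D(x) is not a factor of P(x). no

Step 1: lead(9x⁷ − 28x⁶ − 35x⁵ + 12x⁴ + 9x³ − 38x² + 2x + 26) ÷ lead(D) = 9x⁷ ÷ −x = −9x⁶. Subtract (−9x⁶)·D = 9x⁷ − 36x⁶. Remainder: 8x⁶ − 35x⁵ + 12x⁴ + 9x³ − 38x² + 2x + 26.
Step 2: lead(8x⁶ − 35x⁵ + 12x⁴ + 9x³ − 38x² + 2x + 26) ÷ lead(D) = 8x⁶ ÷ −x = −8x⁵. Subtract (−8x⁵)·D = 8x⁶ − 32x⁵. Remainder: −3x⁵ + 12x⁴ + 9x³ − 38x² + 2x + 26.
Step 3: lead(−3x⁵ + 12x⁴ + 9x³ − 38x² + 2x + 26) ÷ lead(D) = −3x⁵ ÷ −x = 3x⁴. Subtract (3x⁴)·D = −3x⁵ + 12x⁴. Remainder: 9x³ − 38x² + 2x + 26.
Step 4: lead(9x³ − 38x² + 2x + 26) ÷ lead(D) = 9x³ ÷ −x = −9x². Subtract (−9x²)·D = 9x³ − 36x². Remainder: −2x² + 2x + 26.
Step 5: lead(−2x² + 2x + 26) ÷ lead(D) = −2x² ÷ −x = 2x. Subtract (2x)·D = −2x² + 8x. Remainder: −6x + 26.
Step 6: lead(−6x + 26) ÷ lead(D) = −6x ÷ −x = 6. Subtract (6)·D = −6x + 24. Remainder: 2.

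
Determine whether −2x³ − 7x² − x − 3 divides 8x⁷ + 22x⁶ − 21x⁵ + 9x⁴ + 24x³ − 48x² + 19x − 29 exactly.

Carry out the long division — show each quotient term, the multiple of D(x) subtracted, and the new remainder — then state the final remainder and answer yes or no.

R(x) = 5x − 8, so D(x) is not a factor of P(x). no

Step 1: lead(8x⁷ + 22x⁶ − 21x⁵ + 9x⁴ + 24x³ − 48x² + 19x − 29) ÷ lead(D) = 8x⁷ ÷ −2x³ = −4x⁴. Subtract (−4x⁴)·D = 8x⁷ + 28x⁶ + 4x⁵ + 12x⁴. Remainder: −6x⁶ − 25x⁵ − 3x⁴ + 24x³ − 48x² + 19x − 29.
Step 2: lead(−6x⁶ − 25x⁵ − 3x⁴ + 24x³ − 48x² + 19x − 29) ÷ lead(D) = −6x⁶ ÷ −2x³ = 3x³. Subtract (3x³)·D = −6x⁶ − 21x⁵ − 3x⁴ − 9x³. Remainder: −4x⁵ + 33x³ − 48x² + 19x − 29.
Step 3: lead(−4x⁵ + 33x³ − 48x² + 19x − 29) ÷ lead(D) = −4x⁵ ÷ −2x³ = 2x². Subtract (2x²)·D = −4x⁵ − 14x⁴ − 2x³ − 6x². Remainder: 14x⁴ + 35x³ − 42x² + 19x − 29.
Step 4: lead(14x⁴ + 35x³ − 42x² + 19x − 29) ÷ lead(D) = 14x⁴ ÷ −2x³ = −7x. Subtract (−7x)·D = 14x⁴ + 49x³ + 7x² + 21x. Remainder: −14x³ − 49x² − 2x − 29.
Step 5: lead(−14x³ − 49x² − 2x − 29) ÷ lead(D) = −14x³ ÷ −2x³ = 7. Subtract (7)·D = −14x³ − 49x² − 7x − 21. Remainder: 5x − 8.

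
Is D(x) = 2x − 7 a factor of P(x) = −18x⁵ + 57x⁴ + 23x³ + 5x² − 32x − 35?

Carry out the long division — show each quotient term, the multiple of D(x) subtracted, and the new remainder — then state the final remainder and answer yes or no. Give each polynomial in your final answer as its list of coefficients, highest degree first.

Step 1: lead(−18x⁵ + 57x⁴ + 23x³ + 5x² − 32x − 35) ÷ lead(D) = −18x⁵ ÷ 2x = −9x⁴. Subtract (−9x⁴)·D = −18x⁵ + 63x⁴. Remainder: −6x⁴ + 23x³ + 5x² − 32x − 35.
Step 2: lead(−6x⁴ + 23x³ + 5x² − 32x − 35) ÷ lead(D) = −6x⁴ ÷ 2x = −3x³. Subtract (−3x³)·D = −6x⁴ + 21x³. Remainder: 2x³ + 5x² − 32x − 35.
Step 3: lead(2x³ + 5x² − 32x − 35) ÷ lead(D) = 2x³ ÷ 2x = x². Subtract (x²)·D = 2x³ − 7x². Remainder: 12x² − 32x − 35.
Step 4: lead(12x² − 32x − 35) ÷ lead(D) = 12x² ÷ 2x = 6x. Subtract (6x)·D = 12x² − 42x. Remainder: 10x − 35.
Step 5: lead(10x − 35) ÷ lead(D) = 10x ÷ 2x = 5. Subtract (5)·D = 10x − 35. Remainder: 0.

R = [0], so D(x) is a factor of P(x). yes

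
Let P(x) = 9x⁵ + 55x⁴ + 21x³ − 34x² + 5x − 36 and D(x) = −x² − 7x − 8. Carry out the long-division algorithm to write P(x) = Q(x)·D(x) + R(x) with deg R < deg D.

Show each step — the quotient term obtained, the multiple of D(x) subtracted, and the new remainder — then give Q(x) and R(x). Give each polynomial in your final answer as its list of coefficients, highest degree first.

Q = [-9, 8, -5, 5]; R = [4]

Step 1: lead(9x⁵ + 55x⁴ + 21x³ − 34x² + 5x − 36) ÷ lead(D) = 9x⁵ ÷ −x² = −9x³. Subtract (−9x³)·D = 9x⁵ + 63x⁴ + 72x³. Remainder: −8x⁴ − 51x³ − 34x² + 5x − 36.
Step 2: lead(−8x⁴ − 51x³ − 34x² + 5x − 36) ÷ lead(D) = −8x⁴ ÷ −x² = 8x². Subtract (8x²)·D = −8x⁴ − 56x³ − 64x². Remainder: 5x³ + 30x² + 5x − 36.
Step 3: lead(5x³ + 30x² + 5x − 36) ÷ lead(D) = 5x³ ÷ −x² = −5x. Subtract (−5x)·D = 5x³ + 35x² + 40x. Remainder: −5x² − 35x − 36.
Step 4: lead(−5x² − 35x − 36) ÷ lead(D) = −5x² ÷ −x² = 5. Subtract (5)·D = −5x² − 35x − 40. Remainder: 4.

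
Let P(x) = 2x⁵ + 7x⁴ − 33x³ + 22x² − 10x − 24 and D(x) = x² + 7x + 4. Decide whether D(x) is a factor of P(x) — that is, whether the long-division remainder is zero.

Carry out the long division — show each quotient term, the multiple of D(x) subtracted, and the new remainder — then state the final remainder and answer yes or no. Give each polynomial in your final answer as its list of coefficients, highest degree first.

Step 1: lead(2x⁵ + 7x⁴ − 33x³ + 22x² − 10x − 24) ÷ lead(D) = 2x⁵ ÷ x² = 2x³. Subtract (2x³)·D = 2x⁵ + 14x⁴ + 8x³. Remainder: −7x⁴ − 41x³ + 22x² − 10x − 24.
Step 2: lead(−7x⁴ − 41x³ + 22x² − 10x − 24) ÷ lead(D) = −7x⁴ ÷ x² = −7x². Subtract (−7x²)·D = −7x⁴ − 49x³ − 28x². Remainder: 8x³ + 50x² − 10x − 24.
Step 3: lead(8x³ + 50x² − 10x − 24) ÷ lead(D) = 8x³ ÷ x² = 8x. Subtract (8x)·D = 8x³ + 56x² + 32x. Remainder: −6x² − 42x − 24.
Step 4: lead(−6x² − 42x − 24) ÷ lead(D) = −6x² ÷ x² = −6. Subtract (−6)·D = −6x² − 42x − 24. Remainder: 0.

R = [0], so D(x) is a factor of P(x). yes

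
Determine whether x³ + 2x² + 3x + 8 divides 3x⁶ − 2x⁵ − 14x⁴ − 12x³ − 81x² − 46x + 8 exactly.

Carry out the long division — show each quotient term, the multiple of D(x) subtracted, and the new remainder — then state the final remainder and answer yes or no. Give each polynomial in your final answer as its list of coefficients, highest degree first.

R = [4, -8], so D(x) is not a factor of P(x). no

Step 1: lead(3x⁶ − 2x⁵ − 14x⁴ − 12x³ − 81x² − 46x + 8) ÷ lead(D) = 3x⁶ ÷ x³ = 3x³. Subtract (3x³)·D = 3x⁶ + 6x⁵ + 9x⁴ + 24x³. Remainder: −8x⁵ − 23x⁴ − 36x³ − 81x² − 46x + 8.
Step 2: lead(−8x⁵ − 23x⁴ − 36x³ − 81x² − 46x + 8) ÷ lead(D) = −8x⁵ ÷ x³ = −8x². Subtract (−8x²)·D = −8x⁵ − 16x⁴ − 24x³ − 64x². Remainder: −7x⁴ − 12x³ − 17x² − 46x + 8.
Step 3: lead(−7x⁴ − 12x³ − 17x² − 46x + 8) ÷ lead(D) = −7x⁴ ÷ x³ = −7x. Subtract (−7x)·D = −7x⁴ − 14x³ − 21x² − 56x. Remainder: 2x³ + 4x² + 10x + 8.
Step 4: lead(2x³ + 4x² + 10x + 8) ÷ lead(D) = 2x³ ÷ x³ = 2. Subtract (2)·D = 2x³ + 4x² + 6x + 16. Remainder: 4x − 8.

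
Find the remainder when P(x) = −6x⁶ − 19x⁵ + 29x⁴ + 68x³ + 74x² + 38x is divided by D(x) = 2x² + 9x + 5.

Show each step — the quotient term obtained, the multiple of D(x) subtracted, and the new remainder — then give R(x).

Step 1: lead(−6x⁶ − 19x⁵ + 29x⁴ + 68x³ + 74x² + 38x) ÷ lead(D) = −6x⁶ ÷ 2x² = −3x⁴. Subtract (−3x⁴)·D = −6x⁶ − 27x⁵ − 15x⁴. Remainder: 8x⁵ + 44x⁴ + 68x³ + 74x² + 38x.
Step 2: lead(8x⁵ + 44x⁴ + 68x³ + 74x² + 38x) ÷ lead(D) = 8x⁵ ÷ 2x² = 4x³. Subtract (4x³)·D = 8x⁵ + 36x⁴ + 20x³. Remainder: 8x⁴ + 48x³ + 74x² + 38x.
Step 3: lead(8x⁴ + 48x³ + 74x² + 38x) ÷ lead(D) = 8x⁴ ÷ 2x² = 4x². Subtract (4x²)·D = 8x⁴ + 36x³ + 20x². Remainder: 12x³ + 54x² + 38x.
Step 4: lead(12x³ + 54x² + 38x) ÷ lead(D) = 12x³ ÷ 2x² = 6x. Subtract (6x)·D = 12x³ + 54x² + 30x. Remainder: 8x.

R(x) = 8x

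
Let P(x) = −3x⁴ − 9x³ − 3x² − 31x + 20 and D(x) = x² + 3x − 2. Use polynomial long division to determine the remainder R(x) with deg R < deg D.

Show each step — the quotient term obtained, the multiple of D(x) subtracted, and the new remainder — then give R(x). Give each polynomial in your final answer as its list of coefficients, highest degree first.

Step 1: lead(−3x⁴ − 9x³ − 3x² − 31x + 20) ÷ lead(D) = −3x⁴ ÷ x² = −3x². Subtract (−3x²)·D = −3x⁴ − 9x³ + 6x². Remainder: −9x² − 31x + 20.
Step 2: lead(−9x² − 31x + 20) ÷ lead(D) = −9x² ÷ x² = −9. Subtract (−9)·D = −9x² − 27x + 18. Remainder: −4x + 2.

R = [-4, 2]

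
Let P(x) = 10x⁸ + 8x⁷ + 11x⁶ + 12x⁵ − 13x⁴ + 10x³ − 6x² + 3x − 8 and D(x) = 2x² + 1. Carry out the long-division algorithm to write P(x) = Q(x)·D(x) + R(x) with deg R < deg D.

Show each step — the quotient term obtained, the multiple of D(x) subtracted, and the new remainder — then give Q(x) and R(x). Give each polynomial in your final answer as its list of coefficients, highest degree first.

Q = [5, 4, 3, 4, -8, 3, 1]; R = [-9]

Step 1: lead(10x⁸ + 8x⁷ + 11x⁶ + 12x⁵ − 13x⁴ + 10x³ − 6x² + 3x − 8) ÷ lead(D) = 10x⁸ ÷ 2x² = 5x⁶. Subtract (5x⁶)·D = 10x⁸ + 5x⁶. Remainder: 8x⁷ + 6x⁶ + 12x⁵ − 13x⁴ + 10x³ − 6x² + 3x − 8.
Step 2: lead(8x⁷ + 6x⁶ + 12x⁵ − 13x⁴ + 10x³ − 6x² + 3x − 8) ÷ lead(D) = 8x⁷ ÷ 2x² = 4x⁵. Subtract (4x⁵)·D = 8x⁷ + 4x⁵. Remainder: 6x⁶ + 8x⁵ − 13x⁴ + 10x³ − 6x² + 3x − 8.
Step 3: lead(6x⁶ + 8x⁵ − 13x⁴ + 10x³ − 6x² + 3x − 8) ÷ lead(D) = 6x⁶ ÷ 2x² = 3x⁴. Subtract (3x⁴)·D = 6x⁶ + 3x⁴. Remainder: 8x⁵ − 16x⁴ + 10x³ − 6x² + 3x − 8.
Step 4: lead(8x⁵ − 16x⁴ + 10x³ − 6x² + 3x − 8) ÷ lead(D) = 8x⁵ ÷ 2x² = 4x³. Subtract (4x³)·D = 8x⁵ + 4x³. Remainder: −16x⁴ + 6x³ − 6x² + 3x − 8.
Step 5: lead(−16x⁴ + 6x³ − 6x² + 3x − 8) ÷ lead(D) = −16x⁴ ÷ 2x² = −8x². Subtract (−8x²)·D = −16x⁴ − 8x². Remainder: 6x³ + 2x² + 3x − 8.
Step 6: lead(6x³ + 2x² + 3x − 8) ÷ lead(D) = 6x³ ÷ 2x² = 3x. Subtract (3x)·D = 6x³ + 3x. Remainder: 2x² − 8.
Step 7: lead(2x² − 8) ÷ lead(D) = 2x² ÷ 2x² = 1. Subtract (1)·D = 2x² + 1. Remainder: −9.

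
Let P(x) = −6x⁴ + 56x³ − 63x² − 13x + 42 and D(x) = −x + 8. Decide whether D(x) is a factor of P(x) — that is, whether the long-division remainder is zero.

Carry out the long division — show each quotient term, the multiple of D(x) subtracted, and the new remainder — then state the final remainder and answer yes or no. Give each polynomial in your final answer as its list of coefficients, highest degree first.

R = [2], so D(x) is not a factor of P(x). no

Step 1: lead(−6x⁴ + 56x³ − 63x² − 13x + 42) ÷ lead(D) = −6x⁴ ÷ −x = 6x³. Subtract (6x³)·D = −6x⁴ + 48x³. Remainder: 8x³ − 63x² − 13x + 42.
Step 2: lead(8x³ − 63x² − 13x + 42) ÷ lead(D) = 8x³ ÷ −x = −8x². Subtract (−8x²)·D = 8x³ − 64x². Remainder: x² − 13x + 42.
Step 3: lead(x² − 13x + 42) ÷ lead(D) = x² ÷ −x = −x. Subtract (−x)·D = x² − 8x. Remainder: −5x + 42.
Step 4: lead(−5x + 42) ÷ lead(D) = −5x ÷ −x = 5. Subtract (5)·D = −5x + 40. Remainder: 2.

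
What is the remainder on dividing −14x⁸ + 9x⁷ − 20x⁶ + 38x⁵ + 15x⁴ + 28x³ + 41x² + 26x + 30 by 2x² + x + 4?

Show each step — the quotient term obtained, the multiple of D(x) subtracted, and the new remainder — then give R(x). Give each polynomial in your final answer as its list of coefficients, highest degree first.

R = [6]

Step 1: lead(−14x⁸ + 9x⁷ − 20x⁶ + 38x⁵ + 15x⁴ + 28x³ + 41x² + 26x + 30) ÷ lead(D) = −14x⁸ ÷ 2x² = −7x⁶. Subtract (−7x⁶)·D = −14x⁸ − 7x⁷ − 28x⁶. Remainder: 16x⁷ + 8x⁶ + 38x⁵ + 15x⁴ + 28x³ + 41x² + 26x + 30.
Step 2: lead(16x⁷ + 8x⁶ + 38x⁵ + 15x⁴ + 28x³ + 41x² + 26x + 30) ÷ lead(D) = 16x⁷ ÷ 2x² = 8x⁵. Subtract (8x⁵)·D = 16x⁷ + 8x⁶ + 32x⁵. Remainder: 6x⁵ + 15x⁴ + 28x³ + 41x² + 26x + 30.
Step 3: lead(6x⁵ + 15x⁴ + 28x³ + 41x² + 26x + 30) ÷ lead(D) = 6x⁵ ÷ 2x² = 3x³. Subtract (3x³)·D = 6x⁵ + 3x⁴ + 12x³. Remainder: 12x⁴ + 16x³ + 41x² + 26x + 30.
Step 4: lead(12x⁴ + 16x³ + 41x² + 26x + 30) ÷ lead(D) = 12x⁴ ÷ 2x² = 6x². Subtract (6x²)·D = 12x⁴ + 6x³ + 24x². Remainder: 10x³ + 17x² + 26x + 30.
Step 5: lead(10x³ + 17x² + 26x + 30) ÷ lead(D) = 10x³ ÷ 2x² = 5x. Subtract (5x)·D = 10x³ + 5x² + 20x. Remainder: 12x² + 6x + 30.
Step 6: lead(12x² + 6x + 30) ÷ lead(D) = 12x² ÷ 2x² = 6. Subtract (6)·D = 12x² + 6x + 24. Remainder: 6.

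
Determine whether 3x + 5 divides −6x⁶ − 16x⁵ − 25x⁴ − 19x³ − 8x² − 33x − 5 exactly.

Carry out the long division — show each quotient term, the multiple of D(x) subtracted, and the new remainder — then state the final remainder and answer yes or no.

Step 1: lead(−6x⁶ − 16x⁵ − 25x⁴ − 19x³ − 8x² − 33x − 5) ÷ lead(D) = −6x⁶ ÷ 3x = −2x⁵. Subtract (−2x⁵)·D = −6x⁶ − 10x⁵. Remainder: −6x⁵ − 25x⁴ − 19x³ − 8x² − 33x − 5.
Step 2: lead(−6x⁵ − 25x⁴ − 19x³ − 8x² − 33x − 5) ÷ lead(D) = −6x⁵ ÷ 3x = −2x⁴. Subtract (−2x⁴)·D = −6x⁵ − 10x⁴. Remainder: −15x⁴ − 19x³ − 8x² − 33x − 5.
Step 3: lead(−15x⁴ − 19x³ − 8x² − 33x − 5) ÷ lead(D) = −15x⁴ ÷ 3x = −5x³. Subtract (−5x³)·D = −15x⁴ − 25x³. Remainder: 6x³ − 8x² − 33x − 5.
Step 4: lead(6x³ − 8x² − 33x − 5) ÷ lead(D) = 6x³ ÷ 3x = 2x². Subtract (2x²)·D = 6x³ + 10x². Remainder: −18x² − 33x − 5.
Step 5: lead(−18x² − 33x − 5) ÷ lead(D) = −18x² ÷ 3x = −6x. Subtract (−6x)·D = −18x² − 30x. Remainder: −3x − 5.
Step 6: lead(−3x − 5) ÷ lead(D) = −3x ÷ 3x = −1. Subtract (−1)·D = −3x − 5. Remainder: 0.

R(x) = 0, so D(x) is a factor of P(x). yes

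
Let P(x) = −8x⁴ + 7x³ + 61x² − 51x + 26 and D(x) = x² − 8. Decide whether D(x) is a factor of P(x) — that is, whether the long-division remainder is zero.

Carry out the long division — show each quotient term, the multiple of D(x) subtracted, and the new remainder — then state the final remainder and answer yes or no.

R(x) = 5x + 2, so D(x) is not a factor of P(x). no

Step 1: lead(−8x⁴ + 7x³ + 61x² − 51x + 26) ÷ lead(D) = −8x⁴ ÷ x² = −8x². Subtract (−8x²)·D = −8x⁴ + 64x². Remainder: 7x³ − 3x² − 51x + 26.
Step 2: lead(7x³ − 3x² − 51x + 26) ÷ lead(D) = 7x³ ÷ x² = 7x. Subtract (7x)·D = 7x³ − 56x. Remainder: −3x² + 5x + 26.
Step 3: lead(−3x² + 5x + 26) ÷ lead(D) = −3x² ÷ x² = −3. Subtract (−3)·D = −3x² + 24. Remainder: 5x + 2.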